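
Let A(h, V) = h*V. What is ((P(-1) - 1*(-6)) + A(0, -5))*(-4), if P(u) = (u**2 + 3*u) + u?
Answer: -12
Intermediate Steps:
P(u) = u**2 + 4*u
A(h, V) = V*h
((P(-1) - 1*(-6)) + A(0, -5))*(-4) = ((-(4 - 1) - 1*(-6)) - 5*0)*(-4) = ((-1*3 + 6) + 0)*(-4) = ((-3 + 6) + 0)*(-4) = (3 + 0)*(-4) = 3*(-4) = -12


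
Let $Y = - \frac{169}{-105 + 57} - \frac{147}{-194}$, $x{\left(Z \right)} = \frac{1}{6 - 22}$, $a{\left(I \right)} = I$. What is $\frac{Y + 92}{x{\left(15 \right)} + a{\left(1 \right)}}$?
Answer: $\frac{448273}{4365} \approx 102.7$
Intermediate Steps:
$x{\left(Z \right)} = - \frac{1}{16}$ ($x{\left(Z \right)} = \frac{1}{-16} = - \frac{1}{16}$)
$Y = \frac{19921}{4656}$ ($Y = - \frac{169}{-48} - - \frac{147}{194} = \left(-169\right) \left(- \frac{1}{48}\right) + \frac{147}{194} = \frac{169}{48} + \frac{147}{194} = \frac{19921}{4656} \approx 4.2786$)
$\frac{Y + 92}{x{\left(15 \right)} + a{\left(1 \right)}} = \frac{\frac{19921}{4656} + 92}{- \frac{1}{16} + 1} = \frac{448273}{4656 \cdot \frac{15}{16}} = \frac{448273}{4656} \cdot \frac{16}{15} = \frac{448273}{4365}$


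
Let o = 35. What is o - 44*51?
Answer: -2209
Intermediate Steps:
o - 44*51 = 35 - 44*51 = 35 - 2244 = -2209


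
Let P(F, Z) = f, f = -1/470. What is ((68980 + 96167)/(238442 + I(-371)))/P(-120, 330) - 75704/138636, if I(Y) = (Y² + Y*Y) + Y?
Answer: -2699915759188/17792301627 ≈ -151.75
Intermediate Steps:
I(Y) = Y + 2*Y² (I(Y) = (Y² + Y²) + Y = 2*Y² + Y = Y + 2*Y²)
f = -1/470 (f = -1*1/470 = -1/470 ≈ -0.0021277)
P(F, Z) = -1/470
((68980 + 96167)/(238442 + I(-371)))/P(-120, 330) - 75704/138636 = ((68980 + 96167)/(238442 - 371*(1 + 2*(-371))))/(-1/470) - 75704/138636 = (165147/(238442 - 371*(1 - 742)))*(-470) - 75704*1/138636 = (165147/(238442 - 371*(-741)))*(-470) - 18926/34659 = (165147/(238442 + 274911))*(-470) - 18926/34659 = (165147/513353)*(-470) - 18926/34659 = -77619090/513353 - 18926/34659 = -2699915759188/17792301627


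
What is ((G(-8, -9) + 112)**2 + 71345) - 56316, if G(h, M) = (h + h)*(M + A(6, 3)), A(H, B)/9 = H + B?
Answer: 1096629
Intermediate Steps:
A(H, B) = 9*B + 9*H (A(H, B) = 9*(H + B) = 9*(B + H) = 9*B + 9*H)
G(h, M) = 2*h*(81 + M) (G(h, M) = (h + h)*(M + (9*3 + 9*6)) = (2*h)*(M + (27 + 54)) = (2*h)*(M + 81) = (2*h)*(81 + M) = 2*h*(81 + M))
((G(-8, -9) + 112)**2 + 71345) - 56316 = ((2*(-8)*(81 - 9) + 112)**2 + 71345) - 56316 = ((2*(-8)*72 + 112)**2 + 71345) - 56316 = ((-1152 + 112)**2 + 71345) - 56316 = ((-1040)**2 + 71345) - 56316 = (1081600 + 71345) - 56316 = 1152945 - 56316 = 1096629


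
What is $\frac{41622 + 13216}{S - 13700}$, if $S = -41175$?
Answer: $- \frac{54838}{54875} \approx -0.99933$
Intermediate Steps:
$\frac{41622 + 13216}{S - 13700} = \frac{41622 + 13216}{-41175 - 13700} = \frac{54838}{-54875} = 54838 \left(- \frac{1}{54875}\right) = - \frac{54838}{54875}$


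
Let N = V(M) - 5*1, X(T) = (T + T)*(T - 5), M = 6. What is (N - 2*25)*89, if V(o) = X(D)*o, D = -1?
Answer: 1513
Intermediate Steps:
X(T) = 2*T*(-5 + T) (X(T) = (2*T)*(-5 + T) = 2*T*(-5 + T))
V(o) = 12*o (V(o) = (2*(-1)*(-5 - 1))*o = (2*(-1)*(-6))*o = 12*o)
N = 67 (N = 12*6 - 5*1 = 72 - 5 = 67)
(N - 2*25)*89 = (67 - 2*25)*89 = (67 - 50)*89 = 17*89 = 1513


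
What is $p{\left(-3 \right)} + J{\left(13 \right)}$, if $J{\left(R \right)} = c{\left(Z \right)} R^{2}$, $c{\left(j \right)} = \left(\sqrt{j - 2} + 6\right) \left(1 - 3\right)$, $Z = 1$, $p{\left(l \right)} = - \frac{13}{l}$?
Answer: $- \frac{6071}{3} - 338 i \approx -2023.7 - 338.0 i$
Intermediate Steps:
$c{\left(j \right)} = -12 - 2 \sqrt{-2 + j}$ ($c{\left(j \right)} = \left(\sqrt{-2 + j} + 6\right) \left(-2\right) = \left(6 + \sqrt{-2 + j}\right) \left(-2\right) = -12 - 2 \sqrt{-2 + j}$)
$J{\left(R \right)} = R^{2} \left(-12 - 2 i\right)$ ($J{\left(R \right)} = \left(-12 - 2 \sqrt{-2 + 1}\right) R^{2} = \left(-12 - 2 \sqrt{-1}\right) R^{2} = \left(-12 - 2 i\right) R^{2} = R^{2} \left(-12 - 2 i\right)$)
$p{\left(-3 \right)} + J{\left(13 \right)} = - \frac{13}{-3} + 2 \cdot 13^{2} \left(-6 - i\right) = \left(-13\right) \left(- \frac{1}{3}\right) + 2 \cdot 169 \left(-6 - i\right) = \frac{13}{3} - \left(2028 + 338 i\right) = - \frac{6071}{3} - 338 i$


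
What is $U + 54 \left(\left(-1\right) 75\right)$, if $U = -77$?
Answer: $-4127$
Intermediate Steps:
$U + 54 \left(\left(-1\right) 75\right) = -77 + 54 \left(\left(-1\right) 75\right) = -77 + 54 \left(-75\right) = -77 - 4050 = -4127$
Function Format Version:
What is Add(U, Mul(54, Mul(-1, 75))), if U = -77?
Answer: -4127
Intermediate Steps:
Add(U, Mul(54, Mul(-1, 75))) = Add(-77, Mul(54, Mul(-1, 75))) = Add(-77, Mul(54, -75)) = Add(-77, -4050) = -4127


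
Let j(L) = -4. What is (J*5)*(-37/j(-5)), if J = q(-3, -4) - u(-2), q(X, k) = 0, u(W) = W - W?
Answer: 0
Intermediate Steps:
u(W) = 0
J = 0 (J = 0 - 1*0 = 0 + 0 = 0)
(J*5)*(-37/j(-5)) = (0*5)*(-37/(-4)) = 0*(-37*(-¼)) = 0*(37/4) = 0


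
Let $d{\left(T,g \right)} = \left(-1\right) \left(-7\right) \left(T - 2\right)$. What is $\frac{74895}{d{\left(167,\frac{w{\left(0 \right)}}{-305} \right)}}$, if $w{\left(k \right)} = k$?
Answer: $\frac{4993}{77} \approx 64.844$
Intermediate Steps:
$d{\left(T,g \right)} = -14 + 7 T$ ($d{\left(T,g \right)} = 7 \left(-2 + T\right) = -14 + 7 T$)
$\frac{74895}{d{\left(167,\frac{w{\left(0 \right)}}{-305} \right)}} = \frac{74895}{-14 + 7 \cdot 167} = \frac{74895}{-14 + 1169} = \frac{74895}{1155} = 74895 \cdot \frac{1}{1155} = \frac{4993}{77}$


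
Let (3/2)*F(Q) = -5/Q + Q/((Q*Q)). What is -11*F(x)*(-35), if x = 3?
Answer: -3080/9 ≈ -342.22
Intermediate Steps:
F(Q) = -8/(3*Q) (F(Q) = 2*(-5/Q + Q/((Q*Q)))/3 = 2*(-5/Q + Q/(Q²))/3 = 2*(-5/Q + Q/Q²)/3 = 2*(-5/Q + 1/Q)/3 = 2*(-4/Q)/3 = -8/(3*Q))
-11*F(x)*(-35) = -(-88)/(3*3)*(-35) = -11*(-8/9)*(-35) = (88/9)*(-35) = -3080/9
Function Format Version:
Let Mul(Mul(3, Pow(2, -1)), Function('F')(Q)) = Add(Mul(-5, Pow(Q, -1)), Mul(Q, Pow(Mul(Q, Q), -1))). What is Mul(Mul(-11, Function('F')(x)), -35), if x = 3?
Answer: Rational(-3080, 9) ≈ -342.22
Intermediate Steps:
Function('F')(Q) = Mul(Rational(-8, 3), Pow(Q, -1)) (Function('F')(Q) = Mul(Rational(2, 3), Add(Mul(-5, Pow(Q, -1)), Mul(Q, Pow(Mul(Q, Q), -1)))) = Mul(Rational(2, 3), Add(Mul(-5, Pow(Q, -1)), Mul(Q, Pow(Pow(Q, 2), -1)))) = Mul(Rational(2, 3), Add(Mul(-5, Pow(Q, -1)), Mul(Q, Pow(Q, -2)))) = Mul(Rational(2, 3), Add(Mul(-5, Pow(Q, -1)), Pow(Q, -1))) = Mul(Rational(2, 3), Mul(-4, Pow(Q, -1))) = Mul(Rational(-8, 3), Pow(Q, -1)))
Mul(Mul(-11, Function('F')(x)), -35) = Mul(Mul(-11, Mul(Rational(-8, 3), Pow(3, -1))), -35) = Mul(Mul(-11, Mul(Rational(-8, 3), Rational(1, 3))), -35) = Mul(Mul(-11, Rational(-8, 9)), -35) = Mul(Rational(88, 9), -35) = Rational(-3080, 9)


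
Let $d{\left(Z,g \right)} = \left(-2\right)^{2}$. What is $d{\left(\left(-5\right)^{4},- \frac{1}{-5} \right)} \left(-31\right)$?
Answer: $-124$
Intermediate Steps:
$d{\left(Z,g \right)} = 4$
$d{\left(\left(-5\right)^{4},- \frac{1}{-5} \right)} \left(-31\right) = 4 \left(-31\right) = -124$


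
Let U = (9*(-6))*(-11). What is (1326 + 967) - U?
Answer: 1699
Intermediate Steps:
U = 594 (U = -54*(-11) = 594)
(1326 + 967) - U = (1326 + 967) - 1*594 = 2293 - 594 = 1699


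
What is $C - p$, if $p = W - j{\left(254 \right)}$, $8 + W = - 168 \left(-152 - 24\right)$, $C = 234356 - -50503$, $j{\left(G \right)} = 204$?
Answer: $255503$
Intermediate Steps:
$C = 284859$ ($C = 234356 + 50503 = 284859$)
$W = 29560$ ($W = -8 - 168 \left(-152 - 24\right) = -8 - -29568 = -8 + 29568 = 29560$)
$p = 29356$ ($p = 29560 - 204 = 29356$)
$C - p = 284859 - 29356 = 255503$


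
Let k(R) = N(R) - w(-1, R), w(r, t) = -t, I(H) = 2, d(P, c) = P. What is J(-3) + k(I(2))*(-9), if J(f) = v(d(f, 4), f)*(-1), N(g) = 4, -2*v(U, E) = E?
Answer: -111/2 ≈ -55.500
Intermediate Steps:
v(U, E) = -E/2
J(f) = f/2 (J(f) = -f/2*(-1) = f/2)
k(R) = 4 + R (k(R) = 4 - (-1)*R = 4 + R)
J(-3) + k(I(2))*(-9) = (1/2)*(-3) + (4 + 2)*(-9) = -3/2 + 6*(-9) = -3/2 - 54 = -111/2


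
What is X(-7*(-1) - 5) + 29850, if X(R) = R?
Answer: 29852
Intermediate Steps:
X(-7*(-1) - 5) + 29850 = (-7*(-1) - 5) + 29850 = (7 - 5) + 29850 = 2 + 29850 = 29852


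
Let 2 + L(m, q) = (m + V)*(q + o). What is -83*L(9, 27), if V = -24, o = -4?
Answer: 28801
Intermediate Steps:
L(m, q) = -2 + (-24 + m)*(-4 + q) (L(m, q) = -2 + (m - 24)*(q - 4) = -2 + (-24 + m)*(-4 + q))
-83*L(9, 27) = -83*(94 - 24*27 - 4*9 + 9*27) = -83*(94 - 648 - 36 + 243) = -83*(-347) = 28801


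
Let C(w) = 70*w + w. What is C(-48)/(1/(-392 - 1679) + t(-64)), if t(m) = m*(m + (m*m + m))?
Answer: 2352656/175311531 ≈ 0.013420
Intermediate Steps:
t(m) = m*(m**2 + 2*m) (t(m) = m*(m + (m**2 + m)) = m*(m + (m + m**2)) = m*(m**2 + 2*m))
C(w) = 71*w
C(-48)/(1/(-392 - 1679) + t(-64)) = (71*(-48))/(1/(-392 - 1679) + (-64)**2*(2 - 64)) = -3408/(1/(-2071) + 4096*(-62)) = -3408/(-1/2071 - 253952) = -3408/(-525934593/2071) = -3408*(-2071/525934593) = 2352656/175311531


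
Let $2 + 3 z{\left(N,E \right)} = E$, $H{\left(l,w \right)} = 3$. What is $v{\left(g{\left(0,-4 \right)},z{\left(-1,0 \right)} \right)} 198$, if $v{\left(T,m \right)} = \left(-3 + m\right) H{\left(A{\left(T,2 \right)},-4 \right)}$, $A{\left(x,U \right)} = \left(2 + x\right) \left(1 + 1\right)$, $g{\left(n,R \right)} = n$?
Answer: $-2178$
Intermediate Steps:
$A{\left(x,U \right)} = 4 + 2 x$ ($A{\left(x,U \right)} = \left(2 + x\right) 2 = 4 + 2 x$)
$z{\left(N,E \right)} = - \frac{2}{3} + \frac{E}{3}$
$v{\left(T,m \right)} = -9 + 3 m$ ($v{\left(T,m \right)} = \left(-3 + m\right) 3 = -9 + 3 m$)
$v{\left(g{\left(0,-4 \right)},z{\left(-1,0 \right)} \right)} 198 = \left(-9 + 3 \left(- \frac{2}{3} + \frac{1}{3} \cdot 0\right)\right) 198 = \left(-9 + 3 \left(- \frac{2}{3} + 0\right)\right) 198 = \left(-9 + 3 \left(- \frac{2}{3}\right)\right) 198 = \left(-9 - 2\right) 198 = \left(-11\right) 198 = -2178$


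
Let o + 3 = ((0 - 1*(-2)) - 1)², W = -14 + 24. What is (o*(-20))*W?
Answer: 400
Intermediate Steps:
W = 10
o = -2 (o = -3 + ((0 - 1*(-2)) - 1)² = -3 + ((0 + 2) - 1)² = -3 + (2 - 1)² = -3 + 1² = -3 + 1 = -2)
(o*(-20))*W = -2*(-20)*10 = 40*10 = 400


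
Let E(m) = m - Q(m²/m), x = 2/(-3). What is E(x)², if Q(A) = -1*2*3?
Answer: 256/9 ≈ 28.444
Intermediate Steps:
Q(A) = -6 (Q(A) = -2*3 = -6)
x = -⅔ (x = 2*(-⅓) = -⅔ ≈ -0.66667)
E(m) = 6 + m (E(m) = m - 1*(-6) = m + 6 = 6 + m)
E(x)² = (6 - ⅔)² = (16/3)² = 256/9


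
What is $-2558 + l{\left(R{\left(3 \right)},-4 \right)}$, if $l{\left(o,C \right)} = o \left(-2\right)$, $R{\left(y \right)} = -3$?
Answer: $-2552$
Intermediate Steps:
$l{\left(o,C \right)} = - 2 o$
$-2558 + l{\left(R{\left(3 \right)},-4 \right)} = -2558 - -6 = -2558 + 6 = -2552$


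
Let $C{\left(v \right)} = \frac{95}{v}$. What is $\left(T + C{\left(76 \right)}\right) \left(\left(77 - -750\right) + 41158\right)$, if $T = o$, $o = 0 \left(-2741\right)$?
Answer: $\frac{209925}{4} \approx 52481.0$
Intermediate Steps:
$o = 0$
$T = 0$
$\left(T + C{\left(76 \right)}\right) \left(\left(77 - -750\right) + 41158\right) = \left(0 + \frac{95}{76}\right) \left(\left(77 - -750\right) + 41158\right) = \left(0 + 95 \cdot \frac{1}{76}\right) \left(\left(77 + 750\right) + 41158\right) = \left(0 + \frac{5}{4}\right) \left(827 + 41158\right) = \frac{5}{4} \cdot 41985 = \frac{209925}{4}$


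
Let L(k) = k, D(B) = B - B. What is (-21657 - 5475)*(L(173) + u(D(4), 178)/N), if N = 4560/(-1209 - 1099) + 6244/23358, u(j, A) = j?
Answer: -4693836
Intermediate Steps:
D(B) = 0
N = -11512666/6738783 (N = 4560/(-2308) + 6244*(1/23358) = 4560*(-1/2308) + 3122/11679 = -1140/577 + 3122/11679 = -11512666/6738783 ≈ -1.7084)
(-21657 - 5475)*(L(173) + u(D(4), 178)/N) = (-21657 - 5475)*(173 + 0/(-11512666/6738783)) = -27132*(173 + 0*(-6738783/11512666)) = -27132*(173 + 0) = -27132*173 = -4693836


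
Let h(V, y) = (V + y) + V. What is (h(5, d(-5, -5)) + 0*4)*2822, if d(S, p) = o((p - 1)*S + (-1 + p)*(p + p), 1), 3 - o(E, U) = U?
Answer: 33864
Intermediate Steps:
o(E, U) = 3 - U
d(S, p) = 2 (d(S, p) = 3 - 1*1 = 3 - 1 = 2)
h(V, y) = y + 2*V
(h(5, d(-5, -5)) + 0*4)*2822 = ((2 + 2*5) + 0*4)*2822 = ((2 + 10) + 0)*2822 = (12 + 0)*2822 = 12*2822 = 33864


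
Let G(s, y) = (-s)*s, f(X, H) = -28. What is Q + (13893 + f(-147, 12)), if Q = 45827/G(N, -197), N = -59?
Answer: 48218238/3481 ≈ 13852.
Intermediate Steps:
G(s, y) = -s²
Q = -45827/3481 (Q = 45827/((-1*(-59)²)) = 45827/((-1*3481)) = 45827/(-3481) = 45827*(-1/3481) = -45827/3481 ≈ -13.165)
Q + (13893 + f(-147, 12)) = -45827/3481 + (13893 - 28) = -45827/3481 + 13865 = 48218238/3481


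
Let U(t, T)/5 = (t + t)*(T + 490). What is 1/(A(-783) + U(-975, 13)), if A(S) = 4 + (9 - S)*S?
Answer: -1/5524382 ≈ -1.8102e-7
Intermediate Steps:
U(t, T) = 10*t*(490 + T) (U(t, T) = 5*((t + t)*(T + 490)) = 5*((2*t)*(490 + T)) = 5*(2*t*(490 + T)) = 10*t*(490 + T))
A(S) = 4 + S*(9 - S)
1/(A(-783) + U(-975, 13)) = 1/((4 - 1*(-783)² + 9*(-783)) + 10*(-975)*(490 + 13)) = 1/((4 - 1*613089 - 7047) + 10*(-975)*503) = 1/((4 - 613089 - 7047) - 4904250) = 1/(-620132 - 4904250) = 1/(-5524382) = -1/5524382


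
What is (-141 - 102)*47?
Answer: -11421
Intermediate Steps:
(-141 - 102)*47 = -243*47 = -11421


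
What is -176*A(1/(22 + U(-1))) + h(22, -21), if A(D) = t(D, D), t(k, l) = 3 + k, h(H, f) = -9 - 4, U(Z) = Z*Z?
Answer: -12619/23 ≈ -548.65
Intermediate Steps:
U(Z) = Z²
h(H, f) = -13
A(D) = 3 + D
-176*A(1/(22 + U(-1))) + h(22, -21) = -176*(3 + 1/(22 + (-1)²)) - 13 = -176*(3 + 1/(22 + 1)) - 13 = -176*(3 + 1/23) - 13 = -176*70/23 - 13 = -12320/23 - 13 = -12619/23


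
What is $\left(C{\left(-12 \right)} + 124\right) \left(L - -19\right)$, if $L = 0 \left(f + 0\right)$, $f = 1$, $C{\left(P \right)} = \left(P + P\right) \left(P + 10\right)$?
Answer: $3268$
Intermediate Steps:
$C{\left(P \right)} = 2 P \left(10 + P\right)$
$L = 0$ ($L = 0 \left(1 + 0\right) = 0 \cdot 1 = 0$)
$\left(C{\left(-12 \right)} + 124\right) \left(L - -19\right) = \left(2 \left(-12\right) \left(10 - 12\right) + 124\right) \left(0 - -19\right) = \left(2 \left(-12\right) \left(-2\right) + 124\right) \left(0 + 19\right) = \left(48 + 124\right) 19 = 172 \cdot 19 = 3268$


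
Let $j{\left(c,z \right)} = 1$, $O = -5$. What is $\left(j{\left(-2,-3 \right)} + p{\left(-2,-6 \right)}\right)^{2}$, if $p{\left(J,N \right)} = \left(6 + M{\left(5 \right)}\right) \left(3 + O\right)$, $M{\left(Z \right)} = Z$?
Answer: $441$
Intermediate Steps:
$p{\left(J,N \right)} = -22$ ($p{\left(J,N \right)} = \left(6 + 5\right) \left(3 - 5\right) = 11 \left(-2\right) = -22$)
$\left(j{\left(-2,-3 \right)} + p{\left(-2,-6 \right)}\right)^{2} = \left(1 - 22\right)^{2} = \left(-21\right)^{2} = 441$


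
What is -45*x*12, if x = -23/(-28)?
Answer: -3105/7 ≈ -443.57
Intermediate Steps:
x = 23/28 (x = -23*(-1/28) = 23/28 ≈ 0.82143)
-45*x*12 = -45*23/28*12 = -1035/28*12 = -3105/7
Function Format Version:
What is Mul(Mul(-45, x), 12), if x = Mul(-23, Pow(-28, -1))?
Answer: Rational(-3105, 7) ≈ -443.57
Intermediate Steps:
x = Rational(23, 28) (x = Mul(-23, Rational(-1, 28)) = Rational(23, 28) ≈ 0.82143)
Mul(Mul(-45, x), 12) = Mul(Mul(-45, Rational(23, 28)), 12) = Mul(Rational(-1035, 28), 12) = Rational(-3105, 7)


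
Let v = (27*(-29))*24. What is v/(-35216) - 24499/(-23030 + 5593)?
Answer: 148804111/76757674 ≈ 1.9386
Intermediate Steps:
v = -18792 (v = -783*24 = -18792)
v/(-35216) - 24499/(-23030 + 5593) = -18792/(-35216) - 24499/(-23030 + 5593) = -18792*(-1/35216) - 24499/(-17437) = 2349/4402 - 24499*(-1/17437) = 2349/4402 + 24499/17437 = 148804111/76757674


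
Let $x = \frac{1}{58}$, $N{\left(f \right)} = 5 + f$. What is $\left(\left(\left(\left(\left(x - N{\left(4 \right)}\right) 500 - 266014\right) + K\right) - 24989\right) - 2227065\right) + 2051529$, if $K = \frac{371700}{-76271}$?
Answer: $- \frac{1041863563051}{2211859} \approx -4.7104 \cdot 10^{5}$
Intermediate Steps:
$x = \frac{1}{58} \approx 0.017241$
$K = - \frac{371700}{76271}$ ($K = 371700 \left(- \frac{1}{76271}\right) = - \frac{371700}{76271} \approx -4.8734$)
$\left(\left(\left(\left(\left(x - N{\left(4 \right)}\right) 500 - 266014\right) + K\right) - 24989\right) - 2227065\right) + 2051529 = \left(\left(\left(\left(\left(\frac{1}{58} - \left(5 + 4\right)\right) 500 - 266014\right) - \frac{371700}{76271}\right) - 24989\right) - 2227065\right) + 2051529 = \left(\left(\left(\left(\left(\frac{1}{58} - 9\right) 500 - 266014\right) - \frac{371700}{76271}\right) - 24989\right) - 2227065\right) + 2051529 = \left(\left(\left(\left(\left(- \frac{521}{58}\right) 500 - 266014\right) - \frac{371700}{76271}\right) - 24989\right) - 2227065\right) + 2051529 = \left(\left(\left(\left(- \frac{130250}{29} - 266014\right) - \frac{371700}{76271}\right) - 24989\right) - 2227065\right) + 2051529 = \left(\left(\left(- \frac{7844656}{29} - \frac{371700}{76271}\right) - 24989\right) - 2227065\right) + 2051529 = \left(\left(- \frac{598330537076}{2211859} - 24989\right) - 2227065\right) + 2051529 = \left(- \frac{653602681627}{2211859} - 2227065\right) + 2051529 = - \frac{5579556445462}{2211859} + 2051529 = - \frac{1041863563051}{2211859}$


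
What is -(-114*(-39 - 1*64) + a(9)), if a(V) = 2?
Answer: -11744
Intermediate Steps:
-(-114*(-39 - 1*64) + a(9)) = -(-114*(-39 - 1*64) + 2) = -(-114*(-39 - 64) + 2) = -(-114*(-103) + 2) = -(11742 + 2) = -1*11744 = -11744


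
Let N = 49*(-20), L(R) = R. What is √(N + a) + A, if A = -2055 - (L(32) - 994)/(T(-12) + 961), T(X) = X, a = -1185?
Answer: -149941/73 + I*√2165 ≈ -2054.0 + 46.53*I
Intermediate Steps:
N = -980
A = -149941/73 (A = -2055 - (32 - 994)/(-12 + 961) = -2055 - (-962)/949 = -2055 - 1*(-74/73) = -2055 + 74/73 = -149941/73 ≈ -2054.0)
√(N + a) + A = √(-980 - 1185) - 149941/73 = √(-2165) - 149941/73 = I*√2165 - 149941/73 = -149941/73 + I*√2165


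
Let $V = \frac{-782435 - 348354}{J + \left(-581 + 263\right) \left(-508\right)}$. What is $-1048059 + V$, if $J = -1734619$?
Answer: $- \frac{1648674280636}{1573075} \approx -1.0481 \cdot 10^{6}$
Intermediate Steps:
$V = \frac{1130789}{1573075}$ ($V = \frac{-782435 - 348354}{-1734619 + \left(-581 + 263\right) \left(-508\right)} = - \frac{1130789}{-1734619 - -161544} = - \frac{1130789}{-1734619 + 161544} = - \frac{1130789}{-1573075} = \left(-1130789\right) \left(- \frac{1}{1573075}\right) = \frac{1130789}{1573075} \approx 0.71884$)
$-1048059 + V = -1048059 + \frac{1130789}{1573075} = - \frac{1648674280636}{1573075}$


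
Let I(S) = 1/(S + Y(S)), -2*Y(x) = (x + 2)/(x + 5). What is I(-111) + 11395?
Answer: 269388983/23641 ≈ 11395.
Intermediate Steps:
Y(x) = -(2 + x)/(2*(5 + x)) (Y(x) = -(x + 2)/(2*(x + 5)) = -(2 + x)/(2*(5 + x)))
I(S) = 1/(S + (-2 - S)/(2*(5 + S)))
I(-111) + 11395 = 2*(5 - 111)/(-2 - 1*(-111) + 2*(-111)*(5 - 111)) + 11395 = 2*(-106)/(-2 + 111 + 2*(-111)*(-106)) + 11395 = 2*(-106)/(-2 + 111 + 23532) + 11395 = 2*(-106)/23641 + 11395 = 2*(1/23641)*(-106) + 11395 = -212/23641 + 11395 = 269388983/23641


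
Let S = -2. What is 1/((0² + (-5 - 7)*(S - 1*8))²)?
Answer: 1/14400 ≈ 6.9444e-5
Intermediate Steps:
1/((0² + (-5 - 7)*(S - 1*8))²) = 1/((0² + (-5 - 7)*(-2 - 1*8))²) = 1/((0 - 12*(-2 - 8))²) = 1/((0 - 12*(-10))²) = 1/((0 + 120)²) = 1/(120²) = 1/14400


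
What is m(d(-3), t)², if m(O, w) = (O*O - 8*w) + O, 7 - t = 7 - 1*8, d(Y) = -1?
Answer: 4096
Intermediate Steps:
t = 8 (t = 7 - (7 - 1*8) = 7 - (7 - 8) = 7 - 1*(-1) = 7 + 1 = 8)
m(O, w) = O + O² - 8*w (m(O, w) = (O² - 8*w) + O = O + O² - 8*w)
m(d(-3), t)² = (-1 + (-1)² - 8*8)² = (-1 + 1 - 64)² = (-64)² = 4096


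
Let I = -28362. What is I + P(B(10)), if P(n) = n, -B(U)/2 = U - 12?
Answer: -28358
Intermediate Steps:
B(U) = 24 - 2*U (B(U) = -2*(U - 12) = -2*(-12 + U) = 24 - 2*U)
I + P(B(10)) = -28362 + (24 - 2*10) = -28362 + (24 - 20) = -28362 + 4 = -28358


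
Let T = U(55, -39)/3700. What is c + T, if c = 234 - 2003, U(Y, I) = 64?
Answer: -1636309/925 ≈ -1769.0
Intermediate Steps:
c = -1769
T = 16/925 (T = 64/3700 = 64*(1/3700) = 16/925 ≈ 0.017297)
c + T = -1769 + 16/925 = -1636309/925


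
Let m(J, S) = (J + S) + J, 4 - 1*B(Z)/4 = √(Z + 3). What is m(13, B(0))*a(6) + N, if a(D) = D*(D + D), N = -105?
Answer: 2919 - 288*√3 ≈ 2420.2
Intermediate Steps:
B(Z) = 16 - 4*√(3 + Z) (B(Z) = 16 - 4*√(Z + 3) = 16 - 4*√(3 + Z))
a(D) = 2*D² (a(D) = D*(2*D) = 2*D²)
m(J, S) = S + 2*J
m(13, B(0))*a(6) + N = ((16 - 4*√(3 + 0)) + 2*13)*(2*6²) - 105 = ((16 - 4*√3) + 26)*(2*36) - 105 = (42 - 4*√3)*72 - 105 = (3024 - 288*√3) - 105 = 2919 - 288*√3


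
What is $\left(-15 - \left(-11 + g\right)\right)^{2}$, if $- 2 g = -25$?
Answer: $\frac{1089}{4} \approx 272.25$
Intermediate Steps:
$g = \frac{25}{2}$ ($g = \left(- \frac{1}{2}\right) \left(-25\right) = \frac{25}{2} \approx 12.5$)
$\left(-15 - \left(-11 + g\right)\right)^{2} = \left(-15 + \left(11 - \frac{25}{2}\right)\right)^{2} = \left(-15 - \frac{3}{2}\right)^{2} = \left(- \frac{33}{2}\right)^{2} = \frac{1089}{4}$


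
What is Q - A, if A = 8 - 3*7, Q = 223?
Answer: 236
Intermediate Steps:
A = -13 (A = 8 - 21 = -13)
Q - A = 223 - 1*(-13) = 223 + 13 = 236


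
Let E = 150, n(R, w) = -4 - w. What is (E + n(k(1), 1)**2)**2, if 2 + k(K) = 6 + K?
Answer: 30625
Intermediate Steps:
k(K) = 4 + K (k(K) = -2 + (6 + K) = 4 + K)
(E + n(k(1), 1)**2)**2 = (150 + (-4 - 1*1)**2)**2 = (150 + (-4 - 1)**2)**2 = (150 + (-5)**2)**2 = (150 + 25)**2 = 175**2 = 30625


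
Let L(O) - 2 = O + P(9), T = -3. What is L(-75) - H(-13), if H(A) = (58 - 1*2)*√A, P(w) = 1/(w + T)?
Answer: -437/6 - 56*I*√13 ≈ -72.833 - 201.91*I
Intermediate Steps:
P(w) = 1/(-3 + w) (P(w) = 1/(w - 3) = 1/(-3 + w))
H(A) = 56*√A (H(A) = (58 - 2)*√A = 56*√A)
L(O) = 13/6 + O (L(O) = 2 + (O + 1/(-3 + 9)) = 2 + (O + 1/6) = 2 + (O + ⅙) = 2 + (⅙ + O) = 13/6 + O)
L(-75) - H(-13) = (13/6 - 75) - 56*√(-13) = -437/6 - 56*I*√13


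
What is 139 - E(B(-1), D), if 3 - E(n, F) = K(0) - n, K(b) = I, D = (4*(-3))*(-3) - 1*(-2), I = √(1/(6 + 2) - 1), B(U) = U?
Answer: 137 + I*√14/4 ≈ 137.0 + 0.93541*I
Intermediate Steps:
I = I*√14/4 (I = √(1/8 - 1) = √(⅛ - 1) = √(-7/8) = I*√14/4 ≈ 0.93541*I)
D = 38 (D = -12*(-3) + 2 = 36 + 2 = 38)
K(b) = I*√14/4
E(n, F) = 3 + n - I*√14/4 (E(n, F) = 3 - (I*√14/4 - n) = 3 - (-n + I*√14/4) = 3 + (n - I*√14/4) = 3 + n - I*√14/4)
139 - E(B(-1), D) = 139 - (3 - 1 - I*√14/4) = 139 - (2 - I*√14/4) = 139 + (-2 + I*√14/4) = 137 + I*√14/4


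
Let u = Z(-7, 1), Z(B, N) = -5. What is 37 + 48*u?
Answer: -203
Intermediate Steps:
u = -5
37 + 48*u = 37 + 48*(-5) = 37 - 240 = -203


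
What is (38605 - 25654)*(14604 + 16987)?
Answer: 409135041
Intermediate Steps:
(38605 - 25654)*(14604 + 16987) = 12951*31591 = 409135041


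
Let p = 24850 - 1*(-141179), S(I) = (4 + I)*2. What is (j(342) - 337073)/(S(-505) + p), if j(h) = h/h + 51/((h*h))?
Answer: -13141763119/6434072676 ≈ -2.0425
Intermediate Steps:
S(I) = 8 + 2*I
p = 166029 (p = 24850 + 141179 = 166029)
j(h) = 1 + 51/h² (j(h) = 1 + 51/(h²) = 1 + 51/h²)
(j(342) - 337073)/(S(-505) + p) = ((1 + 51/342²) - 337073)/((8 + 2*(-505)) + 166029) = ((1 + 51*(1/116964)) - 337073)/((8 - 1010) + 166029) = ((1 + 17/38988) - 337073)/(-1002 + 166029) = (39005/38988 - 337073)/165027 = -13141763119/38988*1/165027 = -13141763119/6434072676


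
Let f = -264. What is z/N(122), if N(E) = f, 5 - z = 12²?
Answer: 139/264 ≈ 0.52652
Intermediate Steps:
z = -139 (z = 5 - 1*12² = 5 - 1*144 = 5 - 144 = -139)
N(E) = -264
z/N(122) = -139/(-264) = -139*(-1/264) = 139/264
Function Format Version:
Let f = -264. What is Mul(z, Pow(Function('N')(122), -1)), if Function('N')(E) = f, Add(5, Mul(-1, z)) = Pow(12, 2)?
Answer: Rational(139, 264) ≈ 0.52652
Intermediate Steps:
z = -139 (z = Add(5, Mul(-1, Pow(12, 2))) = Add(5, Mul(-1, 144)) = Add(5, -144) = -139)
Function('N')(E) = -264
Mul(z, Pow(Function('N')(122), -1)) = Mul(-139, Pow(-264, -1)) = Mul(-139, Rational(-1, 264)) = Rational(139, 264)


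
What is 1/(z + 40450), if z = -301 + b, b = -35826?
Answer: 1/4323 ≈ 0.00023132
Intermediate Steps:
z = -36127 (z = -301 - 35826 = -36127)
1/(z + 40450) = 1/(-36127 + 40450) = 1/4323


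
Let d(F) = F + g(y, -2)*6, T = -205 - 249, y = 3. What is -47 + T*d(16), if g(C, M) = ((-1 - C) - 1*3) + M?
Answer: 17205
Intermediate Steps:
T = -454
g(C, M) = -4 + M - C (g(C, M) = ((-1 - C) - 3) + M = (-4 - C) + M = -4 + M - C)
d(F) = -54 + F (d(F) = F + (-4 - 2 - 1*3)*6 = F + (-4 - 2 - 3)*6 = F - 9*6 = F - 54 = -54 + F)
-47 + T*d(16) = -47 - 454*(-54 + 16) = -47 - 454*(-38) = -47 + 17252 = 17205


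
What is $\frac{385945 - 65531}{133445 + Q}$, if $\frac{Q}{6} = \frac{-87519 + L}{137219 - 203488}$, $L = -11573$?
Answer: $\frac{3033359338}{1263408751} \approx 2.4009$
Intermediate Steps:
$Q = \frac{84936}{9467}$ ($Q = 6 \frac{-87519 - 11573}{137219 - 203488} = 6 \left(- \frac{99092}{-66269}\right) = 6 \left(\left(-99092\right) \left(- \frac{1}{66269}\right)\right) = 6 \cdot \frac{14156}{9467} = \frac{84936}{9467} \approx 8.9718$)
$\frac{385945 - 65531}{133445 + Q} = \frac{385945 - 65531}{133445 + \frac{84936}{9467}} = \frac{320414}{\frac{1263408751}{9467}} = 320414 \cdot \frac{9467}{1263408751} = \frac{3033359338}{1263408751}$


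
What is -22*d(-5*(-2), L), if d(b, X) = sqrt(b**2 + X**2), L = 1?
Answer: -22*sqrt(101) ≈ -221.10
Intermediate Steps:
d(b, X) = sqrt(X**2 + b**2)
-22*d(-5*(-2), L) = -22*sqrt(1**2 + (-5*(-2))**2) = -22*sqrt(1 + 10**2) = -22*sqrt(1 + 100) = -22*sqrt(101)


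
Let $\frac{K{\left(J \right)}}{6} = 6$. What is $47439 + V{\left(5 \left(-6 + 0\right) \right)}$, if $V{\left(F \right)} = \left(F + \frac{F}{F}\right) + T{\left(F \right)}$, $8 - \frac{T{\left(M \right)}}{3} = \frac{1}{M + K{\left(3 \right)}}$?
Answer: $\frac{94867}{2} \approx 47434.0$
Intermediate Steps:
$K{\left(J \right)} = 36$ ($K{\left(J \right)} = 6 \cdot 6 = 36$)
$T{\left(M \right)} = 24 - \frac{3}{36 + M}$ ($T{\left(M \right)} = 24 - \frac{3}{M + 36} = 24 - \frac{3}{36 + M}$)
$V{\left(F \right)} = 1 + F + \frac{3 \left(287 + 8 F\right)}{36 + F}$ ($V{\left(F \right)} = \left(F + \frac{F}{F}\right) + \frac{3 \left(287 + 8 F\right)}{36 + F} = \left(F + 1\right) + \frac{3 \left(287 + 8 F\right)}{36 + F} = \left(1 + F\right) + \frac{3 \left(287 + 8 F\right)}{36 + F} = 1 + F + \frac{3 \left(287 + 8 F\right)}{36 + F}$)
$47439 + V{\left(5 \left(-6 + 0\right) \right)} = 47439 + \frac{897 + \left(5 \left(-6 + 0\right)\right)^{2} + 61 \cdot 5 \left(-6 + 0\right)}{36 + 5 \left(-6 + 0\right)} = 47439 + \frac{897 + \left(5 \left(-6\right)\right)^{2} + 61 \cdot 5 \left(-6\right)}{36 + 5 \left(-6\right)} = 47439 + \frac{897 + \left(-30\right)^{2} + 61 \left(-30\right)}{36 - 30} = 47439 + \frac{897 + 900 - 1830}{6} = 47439 + \frac{1}{6} \left(-33\right) = 47439 - \frac{11}{2} = \frac{94867}{2}$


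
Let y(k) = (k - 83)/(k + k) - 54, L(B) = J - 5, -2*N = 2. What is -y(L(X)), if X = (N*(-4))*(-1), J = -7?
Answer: 1201/24 ≈ 50.042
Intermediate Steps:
N = -1 (N = -½*2 = -1)
X = -4 (X = -1*(-4)*(-1) = 4*(-1) = -4)
L(B) = -12 (L(B) = -7 - 5 = -12)
y(k) = -54 + (-83 + k)/(2*k) (y(k) = (-83 + k)/((2*k)) - 54 = (-83 + k)*(1/(2*k)) - 54 = (-83 + k)/(2*k) - 54 = -54 + (-83 + k)/(2*k))
-y(L(X)) = -(-83 - 107*(-12))/(2*(-12)) = -(-1)*(-83 + 1284)/(2*12) = -(-1)*1201/(2*12) = -1*(-1201/24) = 1201/24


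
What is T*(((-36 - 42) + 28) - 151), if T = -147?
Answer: 29547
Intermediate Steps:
T*(((-36 - 42) + 28) - 151) = -147*(((-36 - 42) + 28) - 151) = -147*((-78 + 28) - 151) = -147*(-50 - 151) = -147*(-201) = 29547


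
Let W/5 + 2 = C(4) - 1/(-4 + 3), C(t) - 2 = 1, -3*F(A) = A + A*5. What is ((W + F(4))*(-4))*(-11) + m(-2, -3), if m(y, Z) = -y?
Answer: 90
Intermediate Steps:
F(A) = -2*A (F(A) = -(A + A*5)/3 = -(A + 5*A)/3 = -2*A)
C(t) = 3 (C(t) = 2 + 1 = 3)
W = 10 (W = -10 + 5*(3 - 1/(-4 + 3)) = -10 + 5*(3 - 1/(-1)) = -10 + 5*(3 - 1*(-1)) = -10 + 5*(3 + 1) = -10 + 5*4 = -10 + 20 = 10)
((W + F(4))*(-4))*(-11) + m(-2, -3) = ((10 - 2*4)*(-4))*(-11) - 1*(-2) = ((10 - 8)*(-4))*(-11) + 2 = (2*(-4))*(-11) + 2 = -8*(-11) + 2 = 88 + 2 = 90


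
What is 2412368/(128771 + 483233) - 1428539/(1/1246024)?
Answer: -272340843470483844/153001 ≈ -1.7800e+12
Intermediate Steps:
2412368/(128771 + 483233) - 1428539/(1/1246024) = 2412368/612004 - 1428539/1/1246024 = 2412368*(1/612004) - 1428539*1246024 = 603092/153001 - 1779993878936 = -272340843470483844/153001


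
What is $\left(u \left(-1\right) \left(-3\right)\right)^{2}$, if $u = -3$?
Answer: $81$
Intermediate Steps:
$\left(u \left(-1\right) \left(-3\right)\right)^{2} = \left(\left(-3\right) \left(-1\right) \left(-3\right)\right)^{2} = \left(3 \left(-3\right)\right)^{2} = \left(-9\right)^{2} = 81$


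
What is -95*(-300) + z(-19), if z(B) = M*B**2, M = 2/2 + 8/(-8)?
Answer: 28500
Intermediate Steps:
M = 0 (M = 2*(1/2) + 8*(-1/8) = 1 - 1 = 0)
z(B) = 0 (z(B) = 0*B**2 = 0)
-95*(-300) + z(-19) = -95*(-300) + 0 = 28500 + 0 = 28500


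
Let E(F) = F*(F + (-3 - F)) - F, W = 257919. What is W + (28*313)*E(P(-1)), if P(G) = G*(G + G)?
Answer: 187807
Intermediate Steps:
P(G) = 2*G**2 (P(G) = G*(2*G) = 2*G**2)
E(F) = -4*F (E(F) = F*(-3) - F = -3*F - F = -4*F)
W + (28*313)*E(P(-1)) = 257919 + (28*313)*(-8*(-1)**2) = 257919 + 8764*(-8) = 257919 - 70112 = 187807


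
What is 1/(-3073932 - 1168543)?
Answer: -1/4242475 ≈ -2.3571e-7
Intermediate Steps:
1/(-3073932 - 1168543) = 1/(-4242475) = -1/4242475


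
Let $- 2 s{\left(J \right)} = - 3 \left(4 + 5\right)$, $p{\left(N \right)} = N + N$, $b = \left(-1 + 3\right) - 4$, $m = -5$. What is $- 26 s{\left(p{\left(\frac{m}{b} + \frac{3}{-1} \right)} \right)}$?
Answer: $-351$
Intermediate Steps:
$b = -2$ ($b = 2 - 4 = -2$)
$p{\left(N \right)} = 2 N$
$s{\left(J \right)} = \frac{27}{2}$ ($s{\left(J \right)} = - \frac{\left(-3\right) \left(4 + 5\right)}{2} = - \frac{\left(-3\right) 9}{2} = \left(- \frac{1}{2}\right) \left(-27\right) = \frac{27}{2}$)
$- 26 s{\left(p{\left(\frac{m}{b} + \frac{3}{-1} \right)} \right)} = \left(-26\right) \frac{27}{2} = -351$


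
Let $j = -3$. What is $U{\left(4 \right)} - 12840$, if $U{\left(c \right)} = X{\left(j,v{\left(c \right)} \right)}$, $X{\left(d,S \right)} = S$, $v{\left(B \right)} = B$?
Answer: $-12836$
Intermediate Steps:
$U{\left(c \right)} = c$
$U{\left(4 \right)} - 12840 = 4 - 12840 = -12836$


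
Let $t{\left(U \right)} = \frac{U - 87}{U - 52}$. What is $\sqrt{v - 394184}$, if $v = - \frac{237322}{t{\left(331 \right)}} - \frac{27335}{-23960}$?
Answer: $\frac{i \sqrt{14217131962752910}}{146156} \approx 815.81 i$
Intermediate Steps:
$t{\left(U \right)} = \frac{-87 + U}{-52 + U}$
$v = - \frac{79322646437}{292312}$ ($v = - \frac{237322}{\frac{1}{-52 + 331} \left(-87 + 331\right)} - \frac{27335}{-23960} = - \frac{237322}{\frac{1}{279} \cdot 244} - - \frac{5467}{4792} = - \frac{237322}{\frac{1}{279} \cdot 244} + \frac{5467}{4792} = - \frac{237322}{\frac{244}{279}} + \frac{5467}{4792} = \left(-237322\right) \frac{279}{244} + \frac{5467}{4792} = - \frac{33106419}{122} + \frac{5467}{4792} = - \frac{79322646437}{292312} \approx -2.7136 \cdot 10^{5}$)
$\sqrt{v - 394184} = \sqrt{- \frac{79322646437}{292312} - 394184} = \sqrt{- \frac{194547359845}{292312}} = \frac{i \sqrt{14217131962752910}}{146156}$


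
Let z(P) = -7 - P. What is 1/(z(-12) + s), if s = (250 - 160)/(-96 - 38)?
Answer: 67/290 ≈ 0.23103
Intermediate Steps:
s = -45/67 (s = 90/(-134) = 90*(-1/134) = -45/67 ≈ -0.67164)
1/(z(-12) + s) = 1/((-7 - 1*(-12)) - 45/67) = 1/((-7 + 12) - 45/67) = 1/(5 - 45/67) = 1/(290/67) = 67/290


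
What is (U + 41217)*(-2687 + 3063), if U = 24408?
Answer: 24675000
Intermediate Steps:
(U + 41217)*(-2687 + 3063) = (24408 + 41217)*(-2687 + 3063) = 65625*376 = 24675000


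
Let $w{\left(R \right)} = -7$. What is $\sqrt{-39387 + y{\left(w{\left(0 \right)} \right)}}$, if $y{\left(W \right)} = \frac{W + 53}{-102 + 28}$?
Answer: $\frac{i \sqrt{53921654}}{37} \approx 198.46 i$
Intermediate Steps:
$y{\left(W \right)} = - \frac{53}{74} - \frac{W}{74}$ ($y{\left(W \right)} = \frac{53 + W}{-74} = \left(53 + W\right) \left(- \frac{1}{74}\right) = - \frac{53}{74} - \frac{W}{74}$)
$\sqrt{-39387 + y{\left(w{\left(0 \right)} \right)}} = \sqrt{-39387 - \frac{23}{37}} = \sqrt{- \frac{1457342}{37}} = \frac{i \sqrt{53921654}}{37}$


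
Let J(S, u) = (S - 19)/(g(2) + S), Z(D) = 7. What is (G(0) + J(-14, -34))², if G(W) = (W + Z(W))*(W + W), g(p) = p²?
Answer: 1089/100 ≈ 10.890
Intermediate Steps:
J(S, u) = (-19 + S)/(4 + S) (J(S, u) = (S - 19)/(2² + S) = (-19 + S)/(4 + S))
G(W) = 2*W*(7 + W) (G(W) = (W + 7)*(W + W) = (7 + W)*(2*W) = 2*W*(7 + W))
(G(0) + J(-14, -34))² = (2*0*(7 + 0) + (-19 - 14)/(4 - 14))² = (2*0*7 - 33/(-10))² = (0 - ⅒*(-33))² = (0 + 33/10)² = (33/10)² = 1089/100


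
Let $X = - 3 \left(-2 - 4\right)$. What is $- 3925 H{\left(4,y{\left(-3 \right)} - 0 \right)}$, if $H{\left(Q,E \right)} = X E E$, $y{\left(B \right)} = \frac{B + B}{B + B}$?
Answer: $-70650$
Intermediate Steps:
$X = 18$ ($X = \left(-3\right) \left(-6\right) = 18$)
$y{\left(B \right)} = 1$ ($y{\left(B \right)} = \frac{2 B}{2 B} = 2 B \frac{1}{2 B} = 1$)
$H{\left(Q,E \right)} = 18 E^{2}$ ($H{\left(Q,E \right)} = 18 E E = 18 E^{2}$)
$- 3925 H{\left(4,y{\left(-3 \right)} - 0 \right)} = - 3925 \cdot 18 \left(1 - 0\right)^{2} = - 3925 \cdot 18 \left(1 + 0\right)^{2} = - 3925 \cdot 18 \cdot 1^{2} = - 3925 \cdot 18 \cdot 1 = \left(-3925\right) 18 = -70650$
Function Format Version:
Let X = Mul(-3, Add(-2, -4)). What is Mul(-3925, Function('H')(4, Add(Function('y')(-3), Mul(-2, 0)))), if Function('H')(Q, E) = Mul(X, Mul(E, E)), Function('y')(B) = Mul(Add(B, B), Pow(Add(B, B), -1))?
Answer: -70650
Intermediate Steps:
X = 18 (X = Mul(-3, -6) = 18)
Function('y')(B) = 1 (Function('y')(B) = Mul(Mul(2, B), Pow(Mul(2, B), -1)) = Mul(Mul(2, B), Mul(Rational(1, 2), Pow(B, -1))) = 1)
Function('H')(Q, E) = Mul(18, Pow(E, 2)) (Function('H')(Q, E) = Mul(18, Mul(E, E)) = Mul(18, Pow(E, 2)))
Mul(-3925, Function('H')(4, Add(Function('y')(-3), Mul(-2, 0)))) = Mul(-3925, Mul(18, Pow(Add(1, Mul(-2, 0)), 2))) = Mul(-3925, Mul(18, Pow(Add(1, 0), 2))) = Mul(-3925, Mul(18, Pow(1, 2))) = Mul(-3925, Mul(18, 1)) = Mul(-3925, 18) = -70650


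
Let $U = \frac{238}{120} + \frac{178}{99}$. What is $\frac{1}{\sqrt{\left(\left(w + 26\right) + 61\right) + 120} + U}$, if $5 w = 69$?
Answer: $- \frac{14824260}{809569151} + \frac{3136320 \sqrt{345}}{809569151} \approx 0.053646$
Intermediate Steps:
$w = \frac{69}{5}$ ($w = \frac{1}{5} \cdot 69 = \frac{69}{5} \approx 13.8$)
$U = \frac{7487}{1980}$ ($U = 238 \cdot \frac{1}{120} + 178 \cdot \frac{1}{99} = \frac{119}{60} + \frac{178}{99} = \frac{7487}{1980} \approx 3.7813$)
$\frac{1}{\sqrt{\left(\left(w + 26\right) + 61\right) + 120} + U} = \frac{1}{\sqrt{\left(\left(\frac{69}{5} + 26\right) + 61\right) + 120} + \frac{7487}{1980}} = \frac{1}{\sqrt{\left(\frac{199}{5} + 61\right) + 120} + \frac{7487}{1980}} = \frac{1}{\sqrt{\frac{504}{5} + 120} + \frac{7487}{1980}} = \frac{1}{\sqrt{\frac{1104}{5}} + \frac{7487}{1980}} = \frac{1}{\frac{4 \sqrt{345}}{5} + \frac{7487}{1980}} = \frac{1}{\frac{7487}{1980} + \frac{4 \sqrt{345}}{5}}$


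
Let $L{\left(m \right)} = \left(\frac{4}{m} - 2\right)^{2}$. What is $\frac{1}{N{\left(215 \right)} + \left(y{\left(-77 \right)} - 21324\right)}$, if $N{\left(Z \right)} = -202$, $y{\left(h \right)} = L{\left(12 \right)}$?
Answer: $- \frac{9}{193709} \approx -4.6461 \cdot 10^{-5}$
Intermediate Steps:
$L{\left(m \right)} = \left(-2 + \frac{4}{m}\right)^{2}$
$y{\left(h \right)} = \frac{25}{9}$ ($y{\left(h \right)} = \frac{4 \left(-2 + 12\right)^{2}}{144} = 4 \cdot \frac{1}{144} \cdot 10^{2} = 4 \cdot \frac{1}{144} \cdot 100 = \frac{25}{9}$)
$\frac{1}{N{\left(215 \right)} + \left(y{\left(-77 \right)} - 21324\right)} = \frac{1}{-202 + \left(\frac{25}{9} - 21324\right)} = \frac{1}{-202 - \frac{191891}{9}} = \frac{1}{- \frac{193709}{9}} = - \frac{9}{193709}$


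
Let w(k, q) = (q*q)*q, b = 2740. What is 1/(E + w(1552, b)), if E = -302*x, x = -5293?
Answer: 1/20572422486 ≈ 4.8609e-11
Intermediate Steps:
E = 1598486 (E = -302*(-5293) = 1598486)
w(k, q) = q**3 (w(k, q) = q**2*q = q**3)
1/(E + w(1552, b)) = 1/(1598486 + 2740**3) = 1/(1598486 + 20570824000) = 1/20572422486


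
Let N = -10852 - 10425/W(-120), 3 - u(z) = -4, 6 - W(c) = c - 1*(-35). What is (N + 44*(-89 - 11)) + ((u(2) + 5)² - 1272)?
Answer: -1501005/91 ≈ -16495.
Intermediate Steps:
W(c) = -29 - c (W(c) = 6 - (c - 1*(-35)) = 6 - (c + 35) = 6 - (35 + c) = 6 + (-35 - c) = -29 - c)
u(z) = 7 (u(z) = 3 - 1*(-4) = 3 + 4 = 7)
N = -997957/91 (N = -10852 - 10425/(-29 - 1*(-120)) = -10852 - 10425/(-29 + 120) = -10852 - 10425/91 = -997957/91 ≈ -10967.)
(N + 44*(-89 - 11)) + ((u(2) + 5)² - 1272) = (-997957/91 + 44*(-89 - 11)) + ((7 + 5)² - 1272) = (-997957/91 + 44*(-100)) + (12² - 1272) = (-997957/91 - 4400) + (144 - 1272) = -1398357/91 - 1128 = -1501005/91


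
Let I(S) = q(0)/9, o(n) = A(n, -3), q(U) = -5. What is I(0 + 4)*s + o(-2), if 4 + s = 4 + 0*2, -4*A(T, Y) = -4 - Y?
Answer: 1/4 ≈ 0.25000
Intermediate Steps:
A(T, Y) = 1 + Y/4 (A(T, Y) = -(-4 - Y)/4 = 1 + Y/4)
o(n) = 1/4 (o(n) = 1 + (1/4)*(-3) = 1 - 3/4 = 1/4)
s = 0 (s = -4 + (4 + 0*2) = -4 + (4 + 0) = -4 + 4 = 0)
I(S) = -5/9
I(0 + 4)*s + o(-2) = -5/9*0 + 1/4 = 0 + 1/4 = 1/4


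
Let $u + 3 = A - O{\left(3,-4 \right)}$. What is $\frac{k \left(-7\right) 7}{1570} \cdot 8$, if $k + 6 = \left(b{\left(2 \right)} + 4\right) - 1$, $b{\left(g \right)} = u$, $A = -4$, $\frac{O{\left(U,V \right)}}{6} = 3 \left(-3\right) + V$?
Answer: $- \frac{13328}{785} \approx -16.978$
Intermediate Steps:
$O{\left(U,V \right)} = -54 + 6 V$ ($O{\left(U,V \right)} = 6 \left(3 \left(-3\right) + V\right) = 6 \left(-9 + V\right) = -54 + 6 V$)
$u = 71$ ($u = -3 - \left(-50 - 24\right) = -3 - -74 = -3 + \left(-4 + 78\right) = -3 + 74 = 71$)
$b{\left(g \right)} = 71$
$k = 68$ ($k = -6 + \left(\left(71 + 4\right) - 1\right) = -6 + \left(75 - 1\right) = -6 + 74 = 68$)
$\frac{k \left(-7\right) 7}{1570} \cdot 8 = \frac{68 \left(-7\right) 7}{1570} \cdot 8 = \left(-476\right) 7 \cdot \frac{1}{1570} \cdot 8 = \left(-3332\right) \frac{1}{1570} \cdot 8 = \left(- \frac{1666}{785}\right) 8 = - \frac{13328}{785}$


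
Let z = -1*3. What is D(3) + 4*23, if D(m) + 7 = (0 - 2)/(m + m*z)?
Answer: 256/3 ≈ 85.333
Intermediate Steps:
z = -3
D(m) = -7 + 1/m (D(m) = -7 + (0 - 2)/(m + m*(-3)) = -7 - 2/(m - 3*m) = -7 - 2*(-1/(2*m)) = -7 - (-1)/m = -7 + 1/m)
D(3) + 4*23 = (-7 + 1/3) + 4*23 = (-7 + ⅓) + 92 = -20/3 + 92 = 256/3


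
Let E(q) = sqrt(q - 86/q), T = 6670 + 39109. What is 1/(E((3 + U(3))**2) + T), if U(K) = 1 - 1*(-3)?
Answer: 2243171/102690122894 - 7*sqrt(2315)/102690122894 ≈ 2.1841e-5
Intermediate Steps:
T = 45779
U(K) = 4 (U(K) = 1 + 3 = 4)
1/(E((3 + U(3))**2) + T) = 1/(sqrt((3 + 4)**2 - 86/(3 + 4)**2) + 45779) = 1/(sqrt(7**2 - 86/(7**2)) + 45779) = 1/(sqrt(49 - 86/49) + 45779) = 1/(sqrt(2315/49) + 45779) = 1/(sqrt(2315)/7 + 45779) = 1/(45779 + sqrt(2315)/7)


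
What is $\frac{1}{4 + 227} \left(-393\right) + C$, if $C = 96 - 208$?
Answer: $- \frac{8755}{77} \approx -113.7$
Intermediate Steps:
$C = -112$
$\frac{1}{4 + 227} \left(-393\right) + C = \frac{1}{4 + 227} \left(-393\right) - 112 = \frac{1}{231} \left(-393\right) - 112 = - \frac{131}{77} - 112 = - \frac{8755}{77}$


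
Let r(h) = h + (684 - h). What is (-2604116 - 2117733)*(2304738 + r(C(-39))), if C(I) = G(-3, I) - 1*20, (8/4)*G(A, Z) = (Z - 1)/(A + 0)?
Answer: -10885854565278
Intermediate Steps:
G(A, Z) = (-1 + Z)/(2*A) (G(A, Z) = ((Z - 1)/(A + 0))/2 = ((-1 + Z)/A)/2 = (-1 + Z)/(2*A))
C(I) = -119/6 - I/6 (C(I) = (½)*(-1 + I)/(-3) - 1*20 = (½)*(-⅓)*(-1 + I) - 20 = (⅙ - I/6) - 20 = -119/6 - I/6)
r(h) = 684
(-2604116 - 2117733)*(2304738 + r(C(-39))) = (-2604116 - 2117733)*(2304738 + 684) = -4721849*2305422 = -10885854565278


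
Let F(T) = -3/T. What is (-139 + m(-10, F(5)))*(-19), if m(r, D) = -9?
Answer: 2812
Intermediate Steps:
(-139 + m(-10, F(5)))*(-19) = (-139 - 9)*(-19) = -148*(-19) = 2812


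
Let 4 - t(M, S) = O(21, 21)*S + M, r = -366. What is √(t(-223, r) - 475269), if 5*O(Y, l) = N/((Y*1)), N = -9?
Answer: 4*I*√36372805/35 ≈ 689.26*I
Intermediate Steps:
O(Y, l) = -9/(5*Y) (O(Y, l) = (-9/Y)/5 = -9/(5*Y))
t(M, S) = 4 - M + 3*S/35 (t(M, S) = 4 - ((-9/5/21)*S + M) = 4 - ((-9/5*1/21)*S + M) = 4 - (-3*S/35 + M) = 4 - (M - 3*S/35) = 4 + (-M + 3*S/35) = 4 - M + 3*S/35)
√(t(-223, r) - 475269) = √((4 - 1*(-223) + (3/35)*(-366)) - 475269) = √((4 + 223 - 1098/35) - 475269) = √(6847/35 - 475269) = √(-16627568/35) = 4*I*√36372805/35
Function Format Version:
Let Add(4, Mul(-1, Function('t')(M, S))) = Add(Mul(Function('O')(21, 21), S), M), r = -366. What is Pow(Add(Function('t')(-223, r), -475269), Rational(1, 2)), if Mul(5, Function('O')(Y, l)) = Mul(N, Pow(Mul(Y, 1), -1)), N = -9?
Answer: Mul(Rational(4, 35), I, Pow(36372805, Rational(1, 2))) ≈ Mul(689.26, I)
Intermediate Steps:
Function('O')(Y, l) = Mul(Rational(-9, 5), Pow(Y, -1)) (Function('O')(Y, l) = Mul(Rational(1, 5), Mul(-9, Pow(Mul(Y, 1), -1))) = Mul(Rational(1, 5), Mul(-9, Pow(Y, -1))) = Mul(Rational(-9, 5), Pow(Y, -1)))
Function('t')(M, S) = Add(4, Mul(-1, M), Mul(Rational(3, 35), S)) (Function('t')(M, S) = Add(4, Mul(-1, Add(Mul(Mul(Rational(-9, 5), Pow(21, -1)), S), M))) = Add(4, Mul(-1, Add(Mul(Mul(Rational(-9, 5), Rational(1, 21)), S), M))) = Add(4, Mul(-1, Add(Mul(Rational(-3, 35), S), M))) = Add(4, Mul(-1, Add(M, Mul(Rational(-3, 35), S)))) = Add(4, Add(Mul(-1, M), Mul(Rational(3, 35), S))) = Add(4, Mul(-1, M), Mul(Rational(3, 35), S)))
Pow(Add(Function('t')(-223, r), -475269), Rational(1, 2)) = Pow(Add(Add(4, Mul(-1, -223), Mul(Rational(3, 35), -366)), -475269), Rational(1, 2)) = Pow(Add(Add(4, 223, Rational(-1098, 35)), -475269), Rational(1, 2)) = Pow(Add(Rational(6847, 35), -475269), Rational(1, 2)) = Pow(Rational(-16627568, 35), Rational(1, 2)) = Mul(Rational(4, 35), I, Pow(36372805, Rational(1, 2)))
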